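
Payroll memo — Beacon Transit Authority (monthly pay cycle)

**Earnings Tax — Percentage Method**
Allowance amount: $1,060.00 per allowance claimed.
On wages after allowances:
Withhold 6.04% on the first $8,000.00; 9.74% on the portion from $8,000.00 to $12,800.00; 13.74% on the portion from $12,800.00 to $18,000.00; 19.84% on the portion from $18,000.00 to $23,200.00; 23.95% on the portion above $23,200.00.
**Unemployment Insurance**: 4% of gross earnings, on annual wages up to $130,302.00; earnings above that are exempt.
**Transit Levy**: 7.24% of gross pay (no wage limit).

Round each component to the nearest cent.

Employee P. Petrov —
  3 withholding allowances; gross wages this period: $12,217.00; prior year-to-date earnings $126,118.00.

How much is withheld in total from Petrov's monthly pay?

$1,636.07

Earnings Tax: taxable = $12,217.00 − 3×$1,060.00 = $9,037.00
  $483.20 + 9.74% × ($9,037.00 − $8,000.00) = $483.20 + 9.74% × $1,037.00 = $584.20
Unemployment Insurance: cap $130,302.00 − YTD $126,118.00 = $4,184.00 subject; 4% × $4,184.00 = $167.36
Transit Levy: 7.24% × $12,217.00 = $884.51
Total: $584.20 + $167.36 + $884.51 = $1,636.07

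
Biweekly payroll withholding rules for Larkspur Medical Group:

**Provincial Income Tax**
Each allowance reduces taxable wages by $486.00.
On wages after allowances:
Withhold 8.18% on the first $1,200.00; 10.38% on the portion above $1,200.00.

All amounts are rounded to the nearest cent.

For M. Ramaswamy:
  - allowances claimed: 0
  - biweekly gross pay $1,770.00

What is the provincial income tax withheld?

Provincial Income Tax: taxable = $1,770.00
  $98.16 + 10.38% × ($1,770.00 − $1,200.00) = $98.16 + 10.38% × $570.00 = $157.33

$157.33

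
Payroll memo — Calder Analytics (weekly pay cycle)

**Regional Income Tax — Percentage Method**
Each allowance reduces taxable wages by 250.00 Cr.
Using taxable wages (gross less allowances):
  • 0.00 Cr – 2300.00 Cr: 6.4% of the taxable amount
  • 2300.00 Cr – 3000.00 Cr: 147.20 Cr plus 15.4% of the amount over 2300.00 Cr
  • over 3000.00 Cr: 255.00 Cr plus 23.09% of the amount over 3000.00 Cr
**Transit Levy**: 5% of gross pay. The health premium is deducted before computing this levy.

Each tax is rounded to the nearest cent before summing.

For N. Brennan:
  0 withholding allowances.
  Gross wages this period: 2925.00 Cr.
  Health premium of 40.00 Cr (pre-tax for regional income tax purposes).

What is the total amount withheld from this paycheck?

381.54 Cr

Regional Income Tax: taxable = 2925.00 Cr − 40.00 Cr = 2885.00 Cr
  147.20 Cr + 15.4% × (2885.00 Cr − 2300.00 Cr) = 147.20 Cr + 15.4% × 585.00 Cr = 237.29 Cr
Transit Levy: 5% × 2885.00 Cr = 144.25 Cr
Total: 237.29 Cr + 144.25 Cr = 381.54 Cr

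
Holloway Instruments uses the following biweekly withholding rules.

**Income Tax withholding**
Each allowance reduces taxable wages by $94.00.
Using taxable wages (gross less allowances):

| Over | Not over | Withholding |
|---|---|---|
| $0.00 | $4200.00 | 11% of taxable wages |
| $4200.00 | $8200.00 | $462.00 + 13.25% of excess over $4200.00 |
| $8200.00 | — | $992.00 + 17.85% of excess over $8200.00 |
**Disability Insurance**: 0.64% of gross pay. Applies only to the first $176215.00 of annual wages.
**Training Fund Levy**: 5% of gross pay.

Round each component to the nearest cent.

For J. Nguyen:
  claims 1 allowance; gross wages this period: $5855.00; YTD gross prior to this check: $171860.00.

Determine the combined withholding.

$989.45

Income Tax: taxable = $5855.00 − 1×$94.00 = $5761.00
  $462.00 + 13.25% × ($5761.00 − $4200.00) = $462.00 + 13.25% × $1561.00 = $668.83
Disability Insurance: cap $176215.00 − YTD $171860.00 = $4355.00 subject; 0.64% × $4355.00 = $27.87
Training Fund Levy: 5% × $5855.00 = $292.75
Total: $668.83 + $27.87 + $292.75 = $989.45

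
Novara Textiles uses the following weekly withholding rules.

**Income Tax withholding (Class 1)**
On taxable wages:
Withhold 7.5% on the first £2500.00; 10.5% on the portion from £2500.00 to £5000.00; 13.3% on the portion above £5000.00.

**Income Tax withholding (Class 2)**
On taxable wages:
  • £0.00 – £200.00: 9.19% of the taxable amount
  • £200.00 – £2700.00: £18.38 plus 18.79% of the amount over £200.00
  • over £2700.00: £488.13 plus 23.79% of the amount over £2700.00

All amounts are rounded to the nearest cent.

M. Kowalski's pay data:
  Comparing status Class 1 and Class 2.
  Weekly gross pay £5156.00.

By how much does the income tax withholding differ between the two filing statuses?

Income Tax (Class 1): taxable = £5156.00
  £450.00 + 13.3% × (£5156.00 − £5000.00) = £450.00 + 13.3% × £156.00 = £470.75
Income Tax (Class 2): taxable = £5156.00
  £488.13 + 23.79% × (£5156.00 − £2700.00) = £488.13 + 23.79% × £2456.00 = £1072.41
Difference: |£470.75 − £1072.41| = £601.66 (higher under Class 2)

£601.66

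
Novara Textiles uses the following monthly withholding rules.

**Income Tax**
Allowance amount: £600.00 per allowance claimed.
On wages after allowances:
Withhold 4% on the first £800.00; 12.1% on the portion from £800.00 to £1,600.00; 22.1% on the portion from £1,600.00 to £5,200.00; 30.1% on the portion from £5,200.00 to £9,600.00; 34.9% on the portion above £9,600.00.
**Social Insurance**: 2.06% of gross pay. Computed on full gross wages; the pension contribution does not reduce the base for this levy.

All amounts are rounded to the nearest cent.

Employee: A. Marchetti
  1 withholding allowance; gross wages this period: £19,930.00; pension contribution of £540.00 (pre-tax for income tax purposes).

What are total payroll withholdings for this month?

£5,866.67

Income Tax: taxable = £19,930.00 − £540.00 − 1×£600.00 = £18,790.00
  £2,248.80 + 34.9% × (£18,790.00 − £9,600.00) = £2,248.80 + 34.9% × £9,190.00 = £5,456.11
Social Insurance: 2.06% × £19,930.00 = £410.56
Total: £5,456.11 + £410.56 = £5,866.67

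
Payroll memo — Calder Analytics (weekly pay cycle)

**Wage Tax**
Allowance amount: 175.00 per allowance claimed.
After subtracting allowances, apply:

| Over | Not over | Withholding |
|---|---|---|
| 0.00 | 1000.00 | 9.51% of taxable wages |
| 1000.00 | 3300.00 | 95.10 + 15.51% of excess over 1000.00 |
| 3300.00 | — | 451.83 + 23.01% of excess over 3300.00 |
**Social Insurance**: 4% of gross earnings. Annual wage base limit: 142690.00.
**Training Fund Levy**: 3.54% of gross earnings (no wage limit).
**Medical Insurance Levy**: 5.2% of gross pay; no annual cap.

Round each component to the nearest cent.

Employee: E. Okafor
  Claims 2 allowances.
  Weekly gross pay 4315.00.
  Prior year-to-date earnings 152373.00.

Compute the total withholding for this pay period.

981.98

Wage Tax: taxable = 4315.00 − 2×175.00 = 3965.00
  451.83 + 23.01% × (3965.00 − 3300.00) = 451.83 + 23.01% × 665.00 = 604.85
Social Insurance: YTD 152373.00 ≥ cap 142690.00 → 0.00
Training Fund Levy: 3.54% × 4315.00 = 152.75
Medical Insurance Levy: 5.2% × 4315.00 = 224.38
Total: 604.85 + 0.00 + 152.75 + 224.38 = 981.98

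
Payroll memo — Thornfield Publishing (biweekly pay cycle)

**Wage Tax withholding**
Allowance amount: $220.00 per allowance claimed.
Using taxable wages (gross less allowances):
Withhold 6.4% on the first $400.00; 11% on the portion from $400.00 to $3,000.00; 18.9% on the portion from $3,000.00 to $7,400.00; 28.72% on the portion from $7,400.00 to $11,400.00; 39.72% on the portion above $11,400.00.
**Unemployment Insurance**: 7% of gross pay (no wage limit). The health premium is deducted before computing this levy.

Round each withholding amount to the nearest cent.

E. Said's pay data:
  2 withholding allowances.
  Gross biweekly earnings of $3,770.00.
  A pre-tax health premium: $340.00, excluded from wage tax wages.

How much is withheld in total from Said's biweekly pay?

Wage Tax: taxable = $3,770.00 − $340.00 − 2×$220.00 = $2,990.00
  $25.60 + 11% × ($2,990.00 − $400.00) = $25.60 + 11% × $2,590.00 = $310.50
Unemployment Insurance: 7% × $3,430.00 = $240.10
Total: $310.50 + $240.10 = $550.60

$550.60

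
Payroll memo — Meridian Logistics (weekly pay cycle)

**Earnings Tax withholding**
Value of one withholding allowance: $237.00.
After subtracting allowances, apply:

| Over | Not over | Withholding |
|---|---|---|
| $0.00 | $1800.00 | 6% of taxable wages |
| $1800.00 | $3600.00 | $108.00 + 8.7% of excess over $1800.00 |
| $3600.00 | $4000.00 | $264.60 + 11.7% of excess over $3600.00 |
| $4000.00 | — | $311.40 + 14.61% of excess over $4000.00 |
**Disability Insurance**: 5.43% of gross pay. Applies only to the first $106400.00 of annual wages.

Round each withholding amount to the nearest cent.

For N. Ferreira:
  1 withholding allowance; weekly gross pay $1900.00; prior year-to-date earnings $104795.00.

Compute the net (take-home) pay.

Earnings Tax: taxable = $1900.00 − 1×$237.00 = $1663.00
  6% × $1663.00 = $99.78
Disability Insurance: cap $106400.00 − YTD $104795.00 = $1605.00 subject; 5.43% × $1605.00 = $87.15
Total withheld: $99.78 + $87.15 = $186.93
Net pay: $1900.00 − $186.93 = $1713.07

$1713.07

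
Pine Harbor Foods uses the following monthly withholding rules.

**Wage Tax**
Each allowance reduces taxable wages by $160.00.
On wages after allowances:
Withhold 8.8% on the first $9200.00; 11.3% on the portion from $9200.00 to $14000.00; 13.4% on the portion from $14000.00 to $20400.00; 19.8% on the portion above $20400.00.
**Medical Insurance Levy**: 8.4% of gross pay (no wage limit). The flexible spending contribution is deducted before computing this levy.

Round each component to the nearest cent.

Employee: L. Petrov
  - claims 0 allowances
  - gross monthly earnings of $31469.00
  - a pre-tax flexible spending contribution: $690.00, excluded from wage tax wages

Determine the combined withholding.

Wage Tax: taxable = $31469.00 − $690.00 = $30779.00
  $2209.60 + 19.8% × ($30779.00 − $20400.00) = $2209.60 + 19.8% × $10379.00 = $4264.64
Medical Insurance Levy: 8.4% × $30779.00 = $2585.44
Total: $4264.64 + $2585.44 = $6850.08

$6850.08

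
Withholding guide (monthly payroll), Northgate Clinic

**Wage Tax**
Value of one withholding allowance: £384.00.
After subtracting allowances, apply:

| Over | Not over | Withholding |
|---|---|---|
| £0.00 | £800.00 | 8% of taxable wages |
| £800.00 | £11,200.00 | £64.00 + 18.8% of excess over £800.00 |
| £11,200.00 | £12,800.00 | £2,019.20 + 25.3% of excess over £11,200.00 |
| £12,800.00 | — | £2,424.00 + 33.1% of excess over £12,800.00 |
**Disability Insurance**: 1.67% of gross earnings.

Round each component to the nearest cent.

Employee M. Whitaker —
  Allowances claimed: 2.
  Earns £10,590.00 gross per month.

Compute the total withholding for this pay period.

Wage Tax: taxable = £10,590.00 − 2×£384.00 = £9,822.00
  £64.00 + 18.8% × (£9,822.00 − £800.00) = £64.00 + 18.8% × £9,022.00 = £1,760.14
Disability Insurance: 1.67% × £10,590.00 = £176.85
Total: £1,760.14 + £176.85 = £1,936.99

£1,936.99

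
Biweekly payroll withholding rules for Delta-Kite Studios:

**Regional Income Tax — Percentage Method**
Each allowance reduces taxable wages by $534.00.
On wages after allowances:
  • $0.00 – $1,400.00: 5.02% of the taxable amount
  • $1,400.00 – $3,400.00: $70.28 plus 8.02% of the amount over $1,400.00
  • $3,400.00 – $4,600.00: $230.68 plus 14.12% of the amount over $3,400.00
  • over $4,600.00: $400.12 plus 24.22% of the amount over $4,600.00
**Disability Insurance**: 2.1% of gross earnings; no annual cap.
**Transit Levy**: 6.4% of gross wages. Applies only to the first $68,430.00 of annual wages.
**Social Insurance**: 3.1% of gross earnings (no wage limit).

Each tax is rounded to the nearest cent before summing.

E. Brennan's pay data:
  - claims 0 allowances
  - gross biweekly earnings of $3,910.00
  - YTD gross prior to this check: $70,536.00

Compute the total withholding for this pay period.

$506.01

Regional Income Tax: taxable = $3,910.00
  $230.68 + 14.12% × ($3,910.00 − $3,400.00) = $230.68 + 14.12% × $510.00 = $302.69
Disability Insurance: 2.1% × $3,910.00 = $82.11
Transit Levy: YTD $70,536.00 ≥ cap $68,430.00 → $0.00
Social Insurance: 3.1% × $3,910.00 = $121.21
Total: $302.69 + $82.11 + $0.00 + $121.21 = $506.01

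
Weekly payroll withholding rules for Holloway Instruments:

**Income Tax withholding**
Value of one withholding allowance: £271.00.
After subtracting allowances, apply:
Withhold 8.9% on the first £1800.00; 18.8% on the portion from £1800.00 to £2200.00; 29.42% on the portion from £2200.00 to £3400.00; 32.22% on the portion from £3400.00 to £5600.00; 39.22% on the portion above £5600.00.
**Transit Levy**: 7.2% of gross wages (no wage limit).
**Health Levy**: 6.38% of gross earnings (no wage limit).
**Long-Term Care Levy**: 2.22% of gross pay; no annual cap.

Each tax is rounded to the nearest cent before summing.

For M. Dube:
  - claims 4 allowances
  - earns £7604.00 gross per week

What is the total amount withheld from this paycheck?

Income Tax: taxable = £7604.00 − 4×£271.00 = £6520.00
  £1297.28 + 39.22% × (£6520.00 − £5600.00) = £1297.28 + 39.22% × £920.00 = £1658.10
Transit Levy: 7.2% × £7604.00 = £547.49
Health Levy: 6.38% × £7604.00 = £485.14
Long-Term Care Levy: 2.22% × £7604.00 = £168.81
Total: £1658.10 + £547.49 + £485.14 + £168.81 = £2859.54

£2859.54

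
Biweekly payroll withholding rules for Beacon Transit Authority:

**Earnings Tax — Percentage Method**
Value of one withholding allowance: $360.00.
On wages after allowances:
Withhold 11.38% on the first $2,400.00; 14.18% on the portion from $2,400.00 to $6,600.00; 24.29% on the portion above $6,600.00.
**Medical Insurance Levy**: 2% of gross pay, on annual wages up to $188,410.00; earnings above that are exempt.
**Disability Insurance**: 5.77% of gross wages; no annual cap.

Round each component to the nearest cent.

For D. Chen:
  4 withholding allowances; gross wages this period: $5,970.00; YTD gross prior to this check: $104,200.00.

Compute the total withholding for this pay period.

$1,039.02

Earnings Tax: taxable = $5,970.00 − 4×$360.00 = $4,530.00
  $273.12 + 14.18% × ($4,530.00 − $2,400.00) = $273.12 + 14.18% × $2,130.00 = $575.15
Medical Insurance Levy: 2% × $5,970.00 = $119.40
Disability Insurance: 5.77% × $5,970.00 = $344.47
Total: $575.15 + $119.40 + $344.47 = $1,039.02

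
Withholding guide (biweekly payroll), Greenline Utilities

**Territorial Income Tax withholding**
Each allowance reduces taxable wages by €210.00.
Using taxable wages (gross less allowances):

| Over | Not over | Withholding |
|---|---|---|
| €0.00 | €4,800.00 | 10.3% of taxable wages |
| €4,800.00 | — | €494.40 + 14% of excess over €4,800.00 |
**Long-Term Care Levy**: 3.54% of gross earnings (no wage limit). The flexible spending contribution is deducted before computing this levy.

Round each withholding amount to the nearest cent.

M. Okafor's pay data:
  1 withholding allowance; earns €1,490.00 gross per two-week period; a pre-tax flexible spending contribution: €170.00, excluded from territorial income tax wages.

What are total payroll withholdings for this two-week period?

Territorial Income Tax: taxable = €1,490.00 − €170.00 − 1×€210.00 = €1,110.00
  10.3% × €1,110.00 = €114.33
Long-Term Care Levy: 3.54% × €1,320.00 = €46.73
Total: €114.33 + €46.73 = €161.06

€161.06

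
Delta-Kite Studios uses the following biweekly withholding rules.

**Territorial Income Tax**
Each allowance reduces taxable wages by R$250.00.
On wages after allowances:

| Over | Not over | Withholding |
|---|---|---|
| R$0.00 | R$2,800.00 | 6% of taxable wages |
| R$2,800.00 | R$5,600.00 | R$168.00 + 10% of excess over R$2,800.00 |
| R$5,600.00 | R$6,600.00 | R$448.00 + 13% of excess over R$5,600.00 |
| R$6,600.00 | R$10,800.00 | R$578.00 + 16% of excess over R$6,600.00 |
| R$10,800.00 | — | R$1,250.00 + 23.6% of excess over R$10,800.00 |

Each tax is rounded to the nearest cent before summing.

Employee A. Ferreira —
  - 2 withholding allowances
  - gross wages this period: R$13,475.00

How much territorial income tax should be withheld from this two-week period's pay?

Territorial Income Tax: taxable = R$13,475.00 − 2×R$250.00 = R$12,975.00
  R$1,250.00 + 23.6% × (R$12,975.00 − R$10,800.00) = R$1,250.00 + 23.6% × R$2,175.00 = R$1,763.30

R$1,763.30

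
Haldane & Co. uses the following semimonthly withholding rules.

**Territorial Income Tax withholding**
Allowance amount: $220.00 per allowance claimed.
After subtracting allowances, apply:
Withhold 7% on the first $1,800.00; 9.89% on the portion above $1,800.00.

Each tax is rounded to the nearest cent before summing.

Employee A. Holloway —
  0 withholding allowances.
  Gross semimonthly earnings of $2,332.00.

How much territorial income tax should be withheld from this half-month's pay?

$178.61

Territorial Income Tax: taxable = $2,332.00
  $126.00 + 9.89% × ($2,332.00 − $1,800.00) = $126.00 + 9.89% × $532.00 = $178.61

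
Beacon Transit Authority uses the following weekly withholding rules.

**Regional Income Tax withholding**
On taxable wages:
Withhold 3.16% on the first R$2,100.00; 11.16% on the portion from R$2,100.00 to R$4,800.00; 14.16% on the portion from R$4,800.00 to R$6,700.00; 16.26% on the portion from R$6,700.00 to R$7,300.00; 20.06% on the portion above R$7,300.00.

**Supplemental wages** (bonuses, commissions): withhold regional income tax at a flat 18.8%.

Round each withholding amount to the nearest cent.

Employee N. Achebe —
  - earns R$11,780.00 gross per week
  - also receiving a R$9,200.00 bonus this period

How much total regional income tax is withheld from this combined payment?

Regional Income Tax: taxable = R$11,780.00
  R$734.28 + 20.06% × (R$11,780.00 − R$7,300.00) = R$734.28 + 20.06% × R$4,480.00 = R$1,632.97
Supplemental (18.8% flat on bonus): 18.8% × R$9,200.00 = R$1,729.60
Total regional income tax: R$1,632.97 + R$1,729.60 = R$3,362.57

R$3,362.57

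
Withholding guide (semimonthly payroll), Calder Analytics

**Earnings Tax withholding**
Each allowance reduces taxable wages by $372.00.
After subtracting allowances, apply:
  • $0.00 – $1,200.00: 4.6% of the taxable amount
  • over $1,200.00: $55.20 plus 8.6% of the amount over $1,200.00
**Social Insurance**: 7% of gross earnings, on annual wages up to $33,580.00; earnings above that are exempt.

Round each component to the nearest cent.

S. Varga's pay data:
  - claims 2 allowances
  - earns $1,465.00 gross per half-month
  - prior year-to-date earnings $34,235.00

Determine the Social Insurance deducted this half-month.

$0.00

Social Insurance: YTD $34,235.00 ≥ cap $33,580.00 → $0.00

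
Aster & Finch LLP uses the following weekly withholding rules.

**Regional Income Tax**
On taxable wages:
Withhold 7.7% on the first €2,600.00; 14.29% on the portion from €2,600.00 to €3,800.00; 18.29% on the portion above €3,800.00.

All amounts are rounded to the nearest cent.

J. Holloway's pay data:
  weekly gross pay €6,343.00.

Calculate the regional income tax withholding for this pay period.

Regional Income Tax: taxable = €6,343.00
  €371.68 + 18.29% × (€6,343.00 − €3,800.00) = €371.68 + 18.29% × €2,543.00 = €836.79

€836.79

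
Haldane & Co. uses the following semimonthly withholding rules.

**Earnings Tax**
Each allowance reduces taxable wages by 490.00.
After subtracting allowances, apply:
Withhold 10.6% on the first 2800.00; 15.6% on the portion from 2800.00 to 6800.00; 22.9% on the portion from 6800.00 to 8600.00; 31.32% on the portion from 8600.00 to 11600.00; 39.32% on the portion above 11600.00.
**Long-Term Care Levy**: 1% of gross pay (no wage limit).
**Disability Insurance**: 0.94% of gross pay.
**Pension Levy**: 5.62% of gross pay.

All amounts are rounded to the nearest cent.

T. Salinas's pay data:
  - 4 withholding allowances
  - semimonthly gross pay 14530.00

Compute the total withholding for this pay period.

Earnings Tax: taxable = 14530.00 − 4×490.00 = 12570.00
  2272.60 + 39.32% × (12570.00 − 11600.00) = 2272.60 + 39.32% × 970.00 = 2654.00
Long-Term Care Levy: 1% × 14530.00 = 145.30
Disability Insurance: 0.94% × 14530.00 = 136.58
Pension Levy: 5.62% × 14530.00 = 816.59
Total: 2654.00 + 145.30 + 136.58 + 816.59 = 3752.47

3752.47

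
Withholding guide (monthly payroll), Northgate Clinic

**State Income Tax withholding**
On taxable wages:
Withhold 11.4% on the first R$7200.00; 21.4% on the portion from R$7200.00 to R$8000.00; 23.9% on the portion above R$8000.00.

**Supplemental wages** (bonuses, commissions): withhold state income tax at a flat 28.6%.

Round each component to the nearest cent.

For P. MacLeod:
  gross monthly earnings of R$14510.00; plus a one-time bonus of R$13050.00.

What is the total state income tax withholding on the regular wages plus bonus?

R$6280.19

State Income Tax: taxable = R$14510.00
  R$992.00 + 23.9% × (R$14510.00 − R$8000.00) = R$992.00 + 23.9% × R$6510.00 = R$2547.89
Supplemental (28.6% flat on bonus): 28.6% × R$13050.00 = R$3732.30
Total state income tax: R$2547.89 + R$3732.30 = R$6280.19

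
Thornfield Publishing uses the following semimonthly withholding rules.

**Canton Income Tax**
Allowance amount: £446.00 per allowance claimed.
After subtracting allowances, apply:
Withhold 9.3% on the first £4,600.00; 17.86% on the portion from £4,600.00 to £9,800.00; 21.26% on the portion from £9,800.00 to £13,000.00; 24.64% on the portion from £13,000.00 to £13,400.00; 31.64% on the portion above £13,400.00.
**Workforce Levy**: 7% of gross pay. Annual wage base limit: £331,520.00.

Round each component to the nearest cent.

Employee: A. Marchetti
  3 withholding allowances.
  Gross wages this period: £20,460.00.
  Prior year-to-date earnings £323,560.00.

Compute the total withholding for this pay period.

Canton Income Tax: taxable = £20,460.00 − 3×£446.00 = £19,122.00
  £2,135.40 + 31.64% × (£19,122.00 − £13,400.00) = £2,135.40 + 31.64% × £5,722.00 = £3,945.84
Workforce Levy: cap £331,520.00 − YTD £323,560.00 = £7,960.00 subject; 7% × £7,960.00 = £557.20
Total: £3,945.84 + £557.20 = £4,503.04

£4,503.04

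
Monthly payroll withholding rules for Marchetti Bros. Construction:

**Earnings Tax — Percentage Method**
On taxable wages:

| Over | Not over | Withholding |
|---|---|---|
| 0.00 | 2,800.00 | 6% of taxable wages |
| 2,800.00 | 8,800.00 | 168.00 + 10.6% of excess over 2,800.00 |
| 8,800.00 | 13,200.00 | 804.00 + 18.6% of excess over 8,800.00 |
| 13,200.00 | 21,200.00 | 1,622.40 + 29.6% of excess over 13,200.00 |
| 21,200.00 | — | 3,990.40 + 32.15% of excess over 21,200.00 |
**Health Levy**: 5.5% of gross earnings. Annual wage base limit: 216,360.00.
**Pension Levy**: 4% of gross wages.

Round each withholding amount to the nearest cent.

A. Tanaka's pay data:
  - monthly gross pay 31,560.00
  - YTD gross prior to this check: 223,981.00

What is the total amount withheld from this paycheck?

8,583.54

Earnings Tax: taxable = 31,560.00
  3,990.40 + 32.15% × (31,560.00 − 21,200.00) = 3,990.40 + 32.15% × 10,360.00 = 7,321.14
Health Levy: YTD 223,981.00 ≥ cap 216,360.00 → 0.00
Pension Levy: 4% × 31,560.00 = 1,262.40
Total: 7,321.14 + 0.00 + 1,262.40 = 8,583.54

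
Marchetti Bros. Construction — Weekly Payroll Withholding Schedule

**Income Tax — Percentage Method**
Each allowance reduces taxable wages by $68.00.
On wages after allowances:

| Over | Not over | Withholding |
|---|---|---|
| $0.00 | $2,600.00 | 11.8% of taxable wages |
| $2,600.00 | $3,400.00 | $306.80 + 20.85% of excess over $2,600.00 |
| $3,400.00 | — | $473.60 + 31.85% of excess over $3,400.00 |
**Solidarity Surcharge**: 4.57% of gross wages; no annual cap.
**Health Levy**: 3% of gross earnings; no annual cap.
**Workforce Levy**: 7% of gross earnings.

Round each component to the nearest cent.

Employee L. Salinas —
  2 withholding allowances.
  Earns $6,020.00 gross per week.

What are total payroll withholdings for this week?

$2,141.86

Income Tax: taxable = $6,020.00 − 2×$68.00 = $5,884.00
  $473.60 + 31.85% × ($5,884.00 − $3,400.00) = $473.60 + 31.85% × $2,484.00 = $1,264.75
Solidarity Surcharge: 4.57% × $6,020.00 = $275.11
Health Levy: 3% × $6,020.00 = $180.60
Workforce Levy: 7% × $6,020.00 = $421.40
Total: $1,264.75 + $275.11 + $180.60 + $421.40 = $2,141.86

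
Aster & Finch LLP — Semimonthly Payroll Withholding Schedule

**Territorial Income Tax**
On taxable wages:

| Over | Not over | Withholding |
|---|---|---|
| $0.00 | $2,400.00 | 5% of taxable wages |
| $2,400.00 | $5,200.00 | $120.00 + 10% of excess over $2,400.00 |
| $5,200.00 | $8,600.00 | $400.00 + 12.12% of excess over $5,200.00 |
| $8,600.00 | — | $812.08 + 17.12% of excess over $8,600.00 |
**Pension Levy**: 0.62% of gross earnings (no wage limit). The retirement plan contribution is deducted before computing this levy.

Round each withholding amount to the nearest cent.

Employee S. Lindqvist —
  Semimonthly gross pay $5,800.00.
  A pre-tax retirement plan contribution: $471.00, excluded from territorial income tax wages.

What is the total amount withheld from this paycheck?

Territorial Income Tax: taxable = $5,800.00 − $471.00 = $5,329.00
  $400.00 + 12.12% × ($5,329.00 − $5,200.00) = $400.00 + 12.12% × $129.00 = $415.63
Pension Levy: 0.62% × $5,329.00 = $33.04
Total: $415.63 + $33.04 = $448.67

$448.67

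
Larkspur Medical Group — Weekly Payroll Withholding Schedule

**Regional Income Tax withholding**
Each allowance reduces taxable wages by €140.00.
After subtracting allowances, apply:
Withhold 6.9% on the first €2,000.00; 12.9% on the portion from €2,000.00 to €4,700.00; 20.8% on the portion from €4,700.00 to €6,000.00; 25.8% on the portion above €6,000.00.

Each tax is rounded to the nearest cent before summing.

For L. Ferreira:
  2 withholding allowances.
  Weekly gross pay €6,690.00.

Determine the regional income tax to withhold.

€862.48

Regional Income Tax: taxable = €6,690.00 − 2×€140.00 = €6,410.00
  €756.70 + 25.8% × (€6,410.00 − €6,000.00) = €756.70 + 25.8% × €410.00 = €862.48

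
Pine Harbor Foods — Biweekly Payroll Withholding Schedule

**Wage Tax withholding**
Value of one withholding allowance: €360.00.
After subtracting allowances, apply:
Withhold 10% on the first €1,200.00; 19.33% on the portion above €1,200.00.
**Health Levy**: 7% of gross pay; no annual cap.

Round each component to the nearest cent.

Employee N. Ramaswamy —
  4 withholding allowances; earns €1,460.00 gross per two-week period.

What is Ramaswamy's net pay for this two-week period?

€1,355.80

Wage Tax: taxable = €1,460.00 − 4×€360.00 = €20.00
  10% × €20.00 = €2.00
Health Levy: 7% × €1,460.00 = €102.20
Total withheld: €2.00 + €102.20 = €104.20
Net pay: €1,460.00 − €104.20 = €1,355.80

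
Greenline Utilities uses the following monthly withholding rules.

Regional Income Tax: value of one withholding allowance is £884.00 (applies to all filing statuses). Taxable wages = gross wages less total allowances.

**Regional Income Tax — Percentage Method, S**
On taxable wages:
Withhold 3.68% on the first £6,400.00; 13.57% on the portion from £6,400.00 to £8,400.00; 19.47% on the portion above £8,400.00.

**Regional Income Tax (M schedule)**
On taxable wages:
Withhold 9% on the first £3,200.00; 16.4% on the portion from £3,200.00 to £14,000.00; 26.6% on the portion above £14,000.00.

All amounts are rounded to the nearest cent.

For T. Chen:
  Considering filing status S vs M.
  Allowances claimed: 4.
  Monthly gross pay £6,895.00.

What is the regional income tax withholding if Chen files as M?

£314.08

Regional Income Tax (M): taxable = £6,895.00 − 4×£884.00 = £3,359.00
  £288.00 + 16.4% × (£3,359.00 − £3,200.00) = £288.00 + 16.4% × £159.00 = £314.08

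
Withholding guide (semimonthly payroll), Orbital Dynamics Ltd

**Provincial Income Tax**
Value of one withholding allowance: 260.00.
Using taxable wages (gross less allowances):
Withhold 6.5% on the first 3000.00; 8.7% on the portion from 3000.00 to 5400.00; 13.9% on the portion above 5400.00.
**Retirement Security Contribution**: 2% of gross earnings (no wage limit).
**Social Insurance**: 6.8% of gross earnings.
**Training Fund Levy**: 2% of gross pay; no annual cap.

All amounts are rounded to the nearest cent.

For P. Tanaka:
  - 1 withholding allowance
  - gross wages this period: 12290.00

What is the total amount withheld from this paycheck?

Provincial Income Tax: taxable = 12290.00 − 1×260.00 = 12030.00
  403.80 + 13.9% × (12030.00 − 5400.00) = 403.80 + 13.9% × 6630.00 = 1325.37
Retirement Security Contribution: 2% × 12290.00 = 245.80
Social Insurance: 6.8% × 12290.00 = 835.72
Training Fund Levy: 2% × 12290.00 = 245.80
Total: 1325.37 + 245.80 + 835.72 + 245.80 = 2652.69

2652.69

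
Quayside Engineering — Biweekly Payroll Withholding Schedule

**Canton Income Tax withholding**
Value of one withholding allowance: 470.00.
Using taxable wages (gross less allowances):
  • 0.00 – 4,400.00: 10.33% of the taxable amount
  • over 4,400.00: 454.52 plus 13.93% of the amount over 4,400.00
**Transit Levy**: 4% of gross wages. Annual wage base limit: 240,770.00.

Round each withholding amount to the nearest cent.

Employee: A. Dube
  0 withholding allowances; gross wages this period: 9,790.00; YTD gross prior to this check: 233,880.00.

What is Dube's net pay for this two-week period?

8,309.05

Canton Income Tax: taxable = 9,790.00
  454.52 + 13.93% × (9,790.00 − 4,400.00) = 454.52 + 13.93% × 5,390.00 = 1,205.35
Transit Levy: cap 240,770.00 − YTD 233,880.00 = 6,890.00 subject; 4% × 6,890.00 = 275.60
Total withheld: 1,205.35 + 275.60 = 1,480.95
Net pay: 9,790.00 − 1,480.95 = 8,309.05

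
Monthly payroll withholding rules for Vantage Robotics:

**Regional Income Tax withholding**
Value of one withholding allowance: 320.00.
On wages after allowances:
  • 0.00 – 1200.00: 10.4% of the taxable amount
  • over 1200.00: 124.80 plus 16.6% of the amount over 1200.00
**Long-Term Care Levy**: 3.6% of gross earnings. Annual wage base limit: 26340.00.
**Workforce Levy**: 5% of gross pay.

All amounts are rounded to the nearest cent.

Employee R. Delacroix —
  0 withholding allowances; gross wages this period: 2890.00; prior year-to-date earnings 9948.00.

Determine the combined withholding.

Regional Income Tax: taxable = 2890.00
  124.80 + 16.6% × (2890.00 − 1200.00) = 124.80 + 16.6% × 1690.00 = 405.34
Long-Term Care Levy: 3.6% × 2890.00 = 104.04
Workforce Levy: 5% × 2890.00 = 144.50
Total: 405.34 + 104.04 + 144.50 = 653.88

653.88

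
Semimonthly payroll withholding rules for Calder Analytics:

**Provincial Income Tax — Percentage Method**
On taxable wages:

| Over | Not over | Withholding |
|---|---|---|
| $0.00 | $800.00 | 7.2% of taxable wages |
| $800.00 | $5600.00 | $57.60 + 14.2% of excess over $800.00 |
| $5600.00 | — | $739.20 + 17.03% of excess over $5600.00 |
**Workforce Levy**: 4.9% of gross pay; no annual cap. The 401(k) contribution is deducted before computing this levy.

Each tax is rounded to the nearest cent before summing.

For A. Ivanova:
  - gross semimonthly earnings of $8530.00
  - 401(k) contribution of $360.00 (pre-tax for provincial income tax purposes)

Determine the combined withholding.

$1577.20

Provincial Income Tax: taxable = $8530.00 − $360.00 = $8170.00
  $739.20 + 17.03% × ($8170.00 − $5600.00) = $739.20 + 17.03% × $2570.00 = $1176.87
Workforce Levy: 4.9% × $8170.00 = $400.33
Total: $1176.87 + $400.33 = $1577.20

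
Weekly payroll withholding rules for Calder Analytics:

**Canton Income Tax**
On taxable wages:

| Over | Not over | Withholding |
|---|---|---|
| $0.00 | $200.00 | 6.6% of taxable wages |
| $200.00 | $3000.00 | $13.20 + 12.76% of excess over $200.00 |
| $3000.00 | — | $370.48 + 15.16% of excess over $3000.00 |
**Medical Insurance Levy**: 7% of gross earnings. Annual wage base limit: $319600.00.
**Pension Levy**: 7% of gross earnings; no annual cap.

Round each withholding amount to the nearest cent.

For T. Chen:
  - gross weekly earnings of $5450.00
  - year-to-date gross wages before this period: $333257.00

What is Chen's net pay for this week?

Canton Income Tax: taxable = $5450.00
  $370.48 + 15.16% × ($5450.00 − $3000.00) = $370.48 + 15.16% × $2450.00 = $741.90
Medical Insurance Levy: YTD $333257.00 ≥ cap $319600.00 → $0.00
Pension Levy: 7% × $5450.00 = $381.50
Total withheld: $741.90 + $0.00 + $381.50 = $1123.40
Net pay: $5450.00 − $1123.40 = $4326.60

$4326.60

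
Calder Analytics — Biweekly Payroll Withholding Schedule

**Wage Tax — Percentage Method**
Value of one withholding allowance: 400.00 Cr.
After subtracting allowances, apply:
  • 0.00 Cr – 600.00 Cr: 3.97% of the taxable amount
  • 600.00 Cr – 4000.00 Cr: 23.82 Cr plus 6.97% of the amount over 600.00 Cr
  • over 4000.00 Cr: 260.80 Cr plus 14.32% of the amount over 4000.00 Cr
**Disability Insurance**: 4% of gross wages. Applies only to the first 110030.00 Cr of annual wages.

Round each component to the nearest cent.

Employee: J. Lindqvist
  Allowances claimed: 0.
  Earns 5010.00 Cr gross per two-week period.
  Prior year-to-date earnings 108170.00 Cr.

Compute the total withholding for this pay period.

Wage Tax: taxable = 5010.00 Cr
  260.80 Cr + 14.32% × (5010.00 Cr − 4000.00 Cr) = 260.80 Cr + 14.32% × 1010.00 Cr = 405.43 Cr
Disability Insurance: cap 110030.00 Cr − YTD 108170.00 Cr = 1860.00 Cr subject; 4% × 1860.00 Cr = 74.40 Cr
Total: 405.43 Cr + 74.40 Cr = 479.83 Cr

479.83 Cr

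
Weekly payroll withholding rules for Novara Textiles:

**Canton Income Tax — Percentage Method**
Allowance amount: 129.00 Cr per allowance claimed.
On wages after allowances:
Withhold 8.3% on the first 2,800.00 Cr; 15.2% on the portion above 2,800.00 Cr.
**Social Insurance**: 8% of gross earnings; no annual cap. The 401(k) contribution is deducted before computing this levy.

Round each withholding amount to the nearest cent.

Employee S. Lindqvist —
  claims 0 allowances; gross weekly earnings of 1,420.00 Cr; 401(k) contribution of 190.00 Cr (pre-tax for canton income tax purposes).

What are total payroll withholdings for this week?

Canton Income Tax: taxable = 1,420.00 Cr − 190.00 Cr = 1,230.00 Cr
  8.3% × 1,230.00 Cr = 102.09 Cr
Social Insurance: 8% × 1,230.00 Cr = 98.40 Cr
Total: 102.09 Cr + 98.40 Cr = 200.49 Cr

200.49 Cr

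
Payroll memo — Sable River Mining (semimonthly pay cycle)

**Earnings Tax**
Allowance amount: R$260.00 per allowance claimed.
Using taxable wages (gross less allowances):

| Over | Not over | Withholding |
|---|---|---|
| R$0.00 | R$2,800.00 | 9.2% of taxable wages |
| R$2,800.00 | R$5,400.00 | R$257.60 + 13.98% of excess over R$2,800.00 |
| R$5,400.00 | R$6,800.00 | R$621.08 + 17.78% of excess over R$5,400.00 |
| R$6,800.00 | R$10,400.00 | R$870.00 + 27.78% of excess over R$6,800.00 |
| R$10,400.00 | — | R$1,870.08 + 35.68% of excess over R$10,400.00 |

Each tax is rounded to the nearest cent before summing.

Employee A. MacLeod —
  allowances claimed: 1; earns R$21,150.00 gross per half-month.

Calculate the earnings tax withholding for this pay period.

Earnings Tax: taxable = R$21,150.00 − 1×R$260.00 = R$20,890.00
  R$1,870.08 + 35.68% × (R$20,890.00 − R$10,400.00) = R$1,870.08 + 35.68% × R$10,490.00 = R$5,612.91

R$5,612.91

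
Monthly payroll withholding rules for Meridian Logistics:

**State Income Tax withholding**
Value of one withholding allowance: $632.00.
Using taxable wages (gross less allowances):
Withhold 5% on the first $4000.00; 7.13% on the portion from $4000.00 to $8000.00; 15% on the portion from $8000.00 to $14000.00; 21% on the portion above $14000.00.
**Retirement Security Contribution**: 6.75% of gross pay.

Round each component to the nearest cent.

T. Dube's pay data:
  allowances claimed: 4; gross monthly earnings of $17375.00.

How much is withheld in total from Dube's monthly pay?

State Income Tax: taxable = $17375.00 − 4×$632.00 = $14847.00
  $1385.20 + 21% × ($14847.00 − $14000.00) = $1385.20 + 21% × $847.00 = $1563.07
Retirement Security Contribution: 6.75% × $17375.00 = $1172.81
Total: $1563.07 + $1172.81 = $2735.88

$2735.88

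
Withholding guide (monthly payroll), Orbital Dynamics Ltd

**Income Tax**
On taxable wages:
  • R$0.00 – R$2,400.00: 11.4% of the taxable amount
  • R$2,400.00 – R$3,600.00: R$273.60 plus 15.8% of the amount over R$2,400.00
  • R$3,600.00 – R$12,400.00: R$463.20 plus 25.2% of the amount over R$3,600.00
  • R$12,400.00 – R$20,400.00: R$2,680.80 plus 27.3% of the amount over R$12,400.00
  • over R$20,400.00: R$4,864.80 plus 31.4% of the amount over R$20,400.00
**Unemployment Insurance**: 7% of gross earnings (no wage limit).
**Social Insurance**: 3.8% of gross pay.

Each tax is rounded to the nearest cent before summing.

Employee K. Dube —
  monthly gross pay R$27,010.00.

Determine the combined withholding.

R$9,857.42

Income Tax: taxable = R$27,010.00
  R$4,864.80 + 31.4% × (R$27,010.00 − R$20,400.00) = R$4,864.80 + 31.4% × R$6,610.00 = R$6,940.34
Unemployment Insurance: 7% × R$27,010.00 = R$1,890.70
Social Insurance: 3.8% × R$27,010.00 = R$1,026.38
Total: R$6,940.34 + R$1,890.70 + R$1,026.38 = R$9,857.42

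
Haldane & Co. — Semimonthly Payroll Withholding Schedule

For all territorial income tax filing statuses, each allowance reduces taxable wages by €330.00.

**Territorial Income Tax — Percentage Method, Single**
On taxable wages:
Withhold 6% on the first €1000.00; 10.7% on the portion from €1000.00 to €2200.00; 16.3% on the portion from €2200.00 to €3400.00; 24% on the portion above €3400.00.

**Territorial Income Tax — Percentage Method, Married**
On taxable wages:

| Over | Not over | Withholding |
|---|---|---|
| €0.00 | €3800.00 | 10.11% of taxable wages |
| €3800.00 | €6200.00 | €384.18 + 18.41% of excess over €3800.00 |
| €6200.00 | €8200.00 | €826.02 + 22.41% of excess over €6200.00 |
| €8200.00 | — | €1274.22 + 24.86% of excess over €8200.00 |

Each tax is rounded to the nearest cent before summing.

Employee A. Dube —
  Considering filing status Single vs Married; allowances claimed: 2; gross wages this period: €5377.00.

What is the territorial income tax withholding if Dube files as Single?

Territorial Income Tax (Single): taxable = €5377.00 − 2×€330.00 = €4717.00
  €384.00 + 24% × (€4717.00 − €3400.00) = €384.00 + 24% × €1317.00 = €700.08

€700.08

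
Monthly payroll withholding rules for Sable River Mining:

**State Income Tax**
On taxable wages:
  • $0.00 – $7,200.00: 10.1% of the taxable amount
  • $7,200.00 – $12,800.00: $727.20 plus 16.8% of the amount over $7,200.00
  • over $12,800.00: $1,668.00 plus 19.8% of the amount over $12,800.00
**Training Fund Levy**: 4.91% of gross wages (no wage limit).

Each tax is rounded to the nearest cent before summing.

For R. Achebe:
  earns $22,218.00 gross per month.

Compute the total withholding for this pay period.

State Income Tax: taxable = $22,218.00
  $1,668.00 + 19.8% × ($22,218.00 − $12,800.00) = $1,668.00 + 19.8% × $9,418.00 = $3,532.76
Training Fund Levy: 4.91% × $22,218.00 = $1,090.90
Total: $3,532.76 + $1,090.90 = $4,623.66

$4,623.66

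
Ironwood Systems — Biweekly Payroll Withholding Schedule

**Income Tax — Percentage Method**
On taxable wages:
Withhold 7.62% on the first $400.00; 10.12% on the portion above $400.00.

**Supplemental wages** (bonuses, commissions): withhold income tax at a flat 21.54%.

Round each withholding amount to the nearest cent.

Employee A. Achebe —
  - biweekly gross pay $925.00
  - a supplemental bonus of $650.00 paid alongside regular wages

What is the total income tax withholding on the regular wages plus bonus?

$223.62

Income Tax: taxable = $925.00
  $30.48 + 10.12% × ($925.00 − $400.00) = $30.48 + 10.12% × $525.00 = $83.61
Supplemental (21.54% flat on bonus): 21.54% × $650.00 = $140.01
Total income tax: $83.61 + $140.01 = $223.62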